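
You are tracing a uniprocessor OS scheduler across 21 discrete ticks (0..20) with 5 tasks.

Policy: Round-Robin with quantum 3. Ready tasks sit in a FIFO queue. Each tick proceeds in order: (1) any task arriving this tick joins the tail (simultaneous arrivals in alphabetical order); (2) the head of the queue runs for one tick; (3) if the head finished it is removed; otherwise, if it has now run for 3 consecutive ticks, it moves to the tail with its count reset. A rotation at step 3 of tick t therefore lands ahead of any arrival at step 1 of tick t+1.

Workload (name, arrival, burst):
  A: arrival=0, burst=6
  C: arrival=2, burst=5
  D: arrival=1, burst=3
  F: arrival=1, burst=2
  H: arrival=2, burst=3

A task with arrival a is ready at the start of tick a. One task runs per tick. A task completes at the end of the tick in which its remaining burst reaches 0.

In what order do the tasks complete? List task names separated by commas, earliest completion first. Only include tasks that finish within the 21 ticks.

t=0: queue=[A] q_used=0 → run A
t=1: queue=[A,D,F] q_used=1 → run A
t=2: queue=[A,D,F,C,H] q_used=2 → run A
t=3: queue=[D,F,C,H,A] q_used=0 → run D
t=4: queue=[D,F,C,H,A] q_used=1 → run D
t=5: queue=[D,F,C,H,A] q_used=2 → run D
t=6: queue=[F,C,H,A] q_used=0 → run F
t=7: queue=[F,C,H,A] q_used=1 → run F
t=8: queue=[C,H,A] q_used=0 → run C
t=9: queue=[C,H,A] q_used=1 → run C
t=10: queue=[C,H,A] q_used=2 → run C
t=11: queue=[H,A,C] q_used=0 → run H
t=12: queue=[H,A,C] q_used=1 → run H
t=13: queue=[H,A,C] q_used=2 → run H
t=14: queue=[A,C] q_used=0 → run A
t=15: queue=[A,C] q_used=1 → run A
t=16: queue=[A,C] q_used=2 → run A
t=17: queue=[C] q_used=0 → run C
t=18: queue=[C] q_used=1 → run C
t=19: (idle)
t=20: (idle)

completion order = D, F, H, A, C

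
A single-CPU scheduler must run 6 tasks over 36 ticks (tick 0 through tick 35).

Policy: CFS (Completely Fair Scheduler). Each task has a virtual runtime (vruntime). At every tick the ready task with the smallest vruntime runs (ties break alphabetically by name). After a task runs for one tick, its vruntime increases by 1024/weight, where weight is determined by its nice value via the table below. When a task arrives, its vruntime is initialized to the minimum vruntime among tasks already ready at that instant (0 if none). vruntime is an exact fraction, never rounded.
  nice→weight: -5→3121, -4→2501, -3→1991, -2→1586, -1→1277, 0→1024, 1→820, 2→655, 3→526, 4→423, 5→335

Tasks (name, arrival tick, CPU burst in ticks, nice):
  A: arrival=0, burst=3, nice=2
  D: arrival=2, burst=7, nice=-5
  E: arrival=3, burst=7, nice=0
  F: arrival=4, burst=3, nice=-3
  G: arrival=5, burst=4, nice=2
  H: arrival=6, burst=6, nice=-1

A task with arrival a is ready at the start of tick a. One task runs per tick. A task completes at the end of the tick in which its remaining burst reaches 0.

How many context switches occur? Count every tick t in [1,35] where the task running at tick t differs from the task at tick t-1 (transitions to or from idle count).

t=0: vr[A=0] → run A
t=1: vr[A=1024/655] → run A
t=2: vr[A=2048/655 D=2048/655] → run A
t=3: vr[D=2048/655 E=2048/655] → run D
t=4: vr[D=7062528/2044255 E=2048/655 F=2048/655] → run E
t=5: vr[D=7062528/2044255 E=2703/655 F=2048/655 G=2048/655] → run F
t=6: vr[D=7062528/2044255 E=2703/655 F=4748288/1304105 G=2048/655 H=2048/655] → run G
t=7: vr[D=7062528/2044255 E=2703/655 F=4748288/1304105 G=3072/655 H=2048/655] → run H
t=8: vr[D=7062528/2044255 E=2703/655 F=4748288/1304105 G=3072/655 H=3286016/836435] → run D
t=9: vr[D=7733248/2044255 E=2703/655 F=4748288/1304105 G=3072/655 H=3286016/836435] → run F
t=10: vr[D=7733248/2044255 E=2703/655 F=5419008/1304105 G=3072/655 H=3286016/836435] → run D
t=11: vr[D=8403968/2044255 E=2703/655 F=5419008/1304105 G=3072/655 H=3286016/836435] → run H
t=12: vr[D=8403968/2044255 E=2703/655 F=5419008/1304105 G=3072/655 H=3956736/836435] → run D
t=13: vr[D=9074688/2044255 E=2703/655 F=5419008/1304105 G=3072/655 H=3956736/836435] → run E
t=14: vr[D=9074688/2044255 E=3358/655 F=5419008/1304105 G=3072/655 H=3956736/836435] → run F
t=15: vr[D=9074688/2044255 E=3358/655 G=3072/655 H=3956736/836435] → run D
t=16: vr[D=9745408/2044255 E=3358/655 G=3072/655 H=3956736/836435] → run G
t=17: vr[D=9745408/2044255 E=3358/655 G=4096/655 H=3956736/836435] → run H
t=18: vr[D=9745408/2044255 E=3358/655 G=4096/655 H=4627456/836435] → run D
t=19: vr[D=10416128/2044255 E=3358/655 G=4096/655 H=4627456/836435] → run D
t=20: vr[E=3358/655 G=4096/655 H=4627456/836435] → run E
t=21: vr[E=4013/655 G=4096/655 H=4627456/836435] → run H
t=22: vr[E=4013/655 G=4096/655 H=5298176/836435] → run E
t=23: vr[E=4668/655 G=4096/655 H=5298176/836435] → run G
t=24: vr[E=4668/655 G=1024/131 H=5298176/836435] → run H
t=25: vr[E=4668/655 G=1024/131 H=5968896/836435] → run E
t=26: vr[E=5323/655 G=1024/131 H=5968896/836435] → run H
t=27: vr[E=5323/655 G=1024/131] → run G
t=28: vr[E=5323/655] → run E
t=29: vr[E=5978/655] → run E
t=30: (idle)
t=31: (idle)
t=32: (idle)
t=33: (idle)
t=34: (idle)
t=35: (idle)

context switches = 26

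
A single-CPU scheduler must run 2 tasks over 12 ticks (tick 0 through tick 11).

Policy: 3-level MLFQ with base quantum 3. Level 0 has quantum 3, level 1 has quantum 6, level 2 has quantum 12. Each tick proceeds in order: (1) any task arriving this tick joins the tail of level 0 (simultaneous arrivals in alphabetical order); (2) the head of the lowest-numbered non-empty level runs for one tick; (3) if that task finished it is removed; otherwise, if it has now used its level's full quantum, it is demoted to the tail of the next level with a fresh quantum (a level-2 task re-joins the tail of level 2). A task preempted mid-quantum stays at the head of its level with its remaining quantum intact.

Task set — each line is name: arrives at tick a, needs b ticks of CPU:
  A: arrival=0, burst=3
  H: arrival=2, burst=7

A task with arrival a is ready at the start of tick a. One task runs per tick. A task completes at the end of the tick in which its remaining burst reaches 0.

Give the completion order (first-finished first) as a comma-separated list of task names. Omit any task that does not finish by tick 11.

t=0: L0/L1/L2 = A/-/- → run A
t=1: L0/L1/L2 = A/-/- → run A
t=2: L0/L1/L2 = AH/-/- → run A
t=3: L0/L1/L2 = H/-/- → run H
t=4: L0/L1/L2 = H/-/- → run H
t=5: L0/L1/L2 = H/-/- → run H
t=6: L0/L1/L2 = -/H/- → run H
t=7: L0/L1/L2 = -/H/- → run H
t=8: L0/L1/L2 = -/H/- → run H
t=9: L0/L1/L2 = -/H/- → run H
t=10: (idle)
t=11: (idle)

completion order = A, H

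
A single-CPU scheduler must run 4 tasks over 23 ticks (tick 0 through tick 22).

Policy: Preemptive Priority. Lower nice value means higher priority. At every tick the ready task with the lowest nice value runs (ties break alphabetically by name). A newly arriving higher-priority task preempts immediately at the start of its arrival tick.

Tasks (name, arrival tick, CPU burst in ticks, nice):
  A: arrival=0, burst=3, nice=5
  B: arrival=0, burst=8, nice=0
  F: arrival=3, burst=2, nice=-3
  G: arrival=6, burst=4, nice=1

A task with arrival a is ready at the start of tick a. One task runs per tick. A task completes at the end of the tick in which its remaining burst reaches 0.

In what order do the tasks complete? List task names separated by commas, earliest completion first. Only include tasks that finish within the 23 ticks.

completion order = F, B, G, A

t=0: ready={A,B} → run B
t=1: ready={A,B} → run B
t=2: ready={A,B} → run B
t=3: ready={A,B,F} → run F
t=4: ready={A,B,F} → run F
t=5: ready={A,B} → run B
t=6: ready={A,B,G} → run B
t=7: ready={A,B,G} → run B
t=8: ready={A,B,G} → run B
t=9: ready={A,B,G} → run B
t=10: ready={A,G} → run G
t=11: ready={A,G} → run G
t=12: ready={A,G} → run G
t=13: ready={A,G} → run G
t=14: ready={A} → run A
t=15: ready={A} → run A
t=16: ready={A} → run A
t=17: (idle)
t=18: (idle)
t=19: (idle)
t=20: (idle)
t=21: (idle)
t=22: (idle)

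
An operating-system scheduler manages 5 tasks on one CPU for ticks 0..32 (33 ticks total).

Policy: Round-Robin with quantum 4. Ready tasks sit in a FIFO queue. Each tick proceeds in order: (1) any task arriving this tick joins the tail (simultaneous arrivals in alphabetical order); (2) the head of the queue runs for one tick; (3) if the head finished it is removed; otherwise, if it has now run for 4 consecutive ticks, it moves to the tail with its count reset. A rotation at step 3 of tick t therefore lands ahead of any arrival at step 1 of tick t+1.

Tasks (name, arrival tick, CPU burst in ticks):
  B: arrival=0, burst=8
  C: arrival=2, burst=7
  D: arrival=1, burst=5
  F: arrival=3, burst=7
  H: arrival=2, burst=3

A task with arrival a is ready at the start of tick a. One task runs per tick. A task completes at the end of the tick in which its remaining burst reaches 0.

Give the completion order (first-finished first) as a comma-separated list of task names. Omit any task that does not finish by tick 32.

completion order = H, B, D, C, F

t=0: queue=[B] q_used=0 → run B
t=1: queue=[B,D] q_used=1 → run B
t=2: queue=[B,D,C,H] q_used=2 → run B
t=3: queue=[B,D,C,H,F] q_used=3 → run B
t=4: queue=[D,C,H,F,B] q_used=0 → run D
t=5: queue=[D,C,H,F,B] q_used=1 → run D
t=6: queue=[D,C,H,F,B] q_used=2 → run D
t=7: queue=[D,C,H,F,B] q_used=3 → run D
t=8: queue=[C,H,F,B,D] q_used=0 → run C
t=9: queue=[C,H,F,B,D] q_used=1 → run C
t=10: queue=[C,H,F,B,D] q_used=2 → run C
t=11: queue=[C,H,F,B,D] q_used=3 → run C
t=12: queue=[H,F,B,D,C] q_used=0 → run H
t=13: queue=[H,F,B,D,C] q_used=1 → run H
t=14: queue=[H,F,B,D,C] q_used=2 → run H
t=15: queue=[F,B,D,C] q_used=0 → run F
t=16: queue=[F,B,D,C] q_used=1 → run F
t=17: queue=[F,B,D,C] q_used=2 → run F
t=18: queue=[F,B,D,C] q_used=3 → run F
t=19: queue=[B,D,C,F] q_used=0 → run B
t=20: queue=[B,D,C,F] q_used=1 → run B
t=21: queue=[B,D,C,F] q_used=2 → run B
t=22: queue=[B,D,C,F] q_used=3 → run B
t=23: queue=[D,C,F] q_used=0 → run D
t=24: queue=[C,F] q_used=0 → run C
t=25: queue=[C,F] q_used=1 → run C
t=26: queue=[C,F] q_used=2 → run C
t=27: queue=[F] q_used=0 → run F
t=28: queue=[F] q_used=1 → run F
t=29: queue=[F] q_used=2 → run F
t=30: (idle)
t=31: (idle)
t=32: (idle)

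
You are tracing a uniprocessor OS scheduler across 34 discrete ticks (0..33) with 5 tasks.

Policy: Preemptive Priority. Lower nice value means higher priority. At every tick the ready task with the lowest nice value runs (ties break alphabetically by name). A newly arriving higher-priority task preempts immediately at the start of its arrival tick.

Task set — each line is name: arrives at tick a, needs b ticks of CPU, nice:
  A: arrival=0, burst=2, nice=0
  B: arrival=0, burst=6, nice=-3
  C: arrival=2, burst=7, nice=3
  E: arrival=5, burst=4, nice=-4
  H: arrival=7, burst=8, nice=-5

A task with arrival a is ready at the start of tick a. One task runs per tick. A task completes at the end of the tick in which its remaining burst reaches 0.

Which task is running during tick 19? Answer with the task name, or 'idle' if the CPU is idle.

running at tick 19 = A

t=0: ready={A,B} → run B
t=1: ready={A,B} → run B
t=2: ready={A,B,C} → run B
t=3: ready={A,B,C} → run B
t=4: ready={A,B,C} → run B
t=5: ready={A,B,C,E} → run E
t=6: ready={A,B,C,E} → run E
t=7: ready={A,B,C,E,H} → run H
t=8: ready={A,B,C,E,H} → run H
t=9: ready={A,B,C,E,H} → run H
t=10: ready={A,B,C,E,H} → run H
t=11: ready={A,B,C,E,H} → run H
t=12: ready={A,B,C,E,H} → run H
t=13: ready={A,B,C,E,H} → run H
t=14: ready={A,B,C,E,H} → run H
t=15: ready={A,B,C,E} → run E
t=16: ready={A,B,C,E} → run E
t=17: ready={A,B,C} → run B
t=18: ready={A,C} → run A
t=19: ready={A,C} → run A
t=20: ready={C} → run C
t=21: ready={C} → run C
t=22: ready={C} → run C
t=23: ready={C} → run C
t=24: ready={C} → run C
t=25: ready={C} → run C
t=26: ready={C} → run C
t=27: (idle)
t=28: (idle)
t=29: (idle)
t=30: (idle)
t=31: (idle)
t=32: (idle)
t=33: (idle)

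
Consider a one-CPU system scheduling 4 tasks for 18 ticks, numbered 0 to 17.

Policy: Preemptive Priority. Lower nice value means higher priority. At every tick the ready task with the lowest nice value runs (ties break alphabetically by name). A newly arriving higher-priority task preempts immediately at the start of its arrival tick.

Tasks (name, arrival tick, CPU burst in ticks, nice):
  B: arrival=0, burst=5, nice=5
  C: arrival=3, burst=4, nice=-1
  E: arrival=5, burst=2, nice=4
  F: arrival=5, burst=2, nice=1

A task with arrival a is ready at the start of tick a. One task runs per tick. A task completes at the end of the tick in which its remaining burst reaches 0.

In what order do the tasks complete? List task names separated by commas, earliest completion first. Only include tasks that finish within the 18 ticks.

t=0: ready={B} → run B
t=1: ready={B} → run B
t=2: ready={B} → run B
t=3: ready={B,C} → run C
t=4: ready={B,C} → run C
t=5: ready={B,C,E,F} → run C
t=6: ready={B,C,E,F} → run C
t=7: ready={B,E,F} → run F
t=8: ready={B,E,F} → run F
t=9: ready={B,E} → run E
t=10: ready={B,E} → run E
t=11: ready={B} → run B
t=12: ready={B} → run B
t=13: (idle)
t=14: (idle)
t=15: (idle)
t=16: (idle)
t=17: (idle)

completion order = C, F, E, B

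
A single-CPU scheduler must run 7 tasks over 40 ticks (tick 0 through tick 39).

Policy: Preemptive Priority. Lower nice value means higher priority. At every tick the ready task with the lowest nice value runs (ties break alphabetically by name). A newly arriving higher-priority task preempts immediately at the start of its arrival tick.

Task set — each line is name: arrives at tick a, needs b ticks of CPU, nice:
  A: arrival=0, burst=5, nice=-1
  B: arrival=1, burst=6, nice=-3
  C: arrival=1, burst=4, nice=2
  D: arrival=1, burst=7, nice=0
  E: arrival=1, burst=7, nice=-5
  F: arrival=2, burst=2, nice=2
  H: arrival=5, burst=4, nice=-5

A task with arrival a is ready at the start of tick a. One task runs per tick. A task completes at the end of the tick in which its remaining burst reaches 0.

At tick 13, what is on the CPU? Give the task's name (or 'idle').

running at tick 13 = B

t=0: ready={A} → run A
t=1: ready={A,B,C,D,E} → run E
t=2: ready={A,B,C,D,E,F} → run E
t=3: ready={A,B,C,D,E,F} → run E
t=4: ready={A,B,C,D,E,F} → run E
t=5: ready={A,B,C,D,E,F,H} → run E
t=6: ready={A,B,C,D,E,F,H} → run E
t=7: ready={A,B,C,D,E,F,H} → run E
t=8: ready={A,B,C,D,F,H} → run H
t=9: ready={A,B,C,D,F,H} → run H
t=10: ready={A,B,C,D,F,H} → run H
t=11: ready={A,B,C,D,F,H} → run H
t=12: ready={A,B,C,D,F} → run B
t=13: ready={A,B,C,D,F} → run B
t=14: ready={A,B,C,D,F} → run B
t=15: ready={A,B,C,D,F} → run B
t=16: ready={A,B,C,D,F} → run B
t=17: ready={A,B,C,D,F} → run B
t=18: ready={A,C,D,F} → run A
t=19: ready={A,C,D,F} → run A
t=20: ready={A,C,D,F} → run A
t=21: ready={A,C,D,F} → run A
t=22: ready={C,D,F} → run D
t=23: ready={C,D,F} → run D
t=24: ready={C,D,F} → run D
t=25: ready={C,D,F} → run D
t=26: ready={C,D,F} → run D
t=27: ready={C,D,F} → run D
t=28: ready={C,D,F} → run D
t=29: ready={C,F} → run C
t=30: ready={C,F} → run C
t=31: ready={C,F} → run C
t=32: ready={C,F} → run C
t=33: ready={F} → run F
t=34: ready={F} → run F
t=35: (idle)
t=36: (idle)
t=37: (idle)
t=38: (idle)
t=39: (idle)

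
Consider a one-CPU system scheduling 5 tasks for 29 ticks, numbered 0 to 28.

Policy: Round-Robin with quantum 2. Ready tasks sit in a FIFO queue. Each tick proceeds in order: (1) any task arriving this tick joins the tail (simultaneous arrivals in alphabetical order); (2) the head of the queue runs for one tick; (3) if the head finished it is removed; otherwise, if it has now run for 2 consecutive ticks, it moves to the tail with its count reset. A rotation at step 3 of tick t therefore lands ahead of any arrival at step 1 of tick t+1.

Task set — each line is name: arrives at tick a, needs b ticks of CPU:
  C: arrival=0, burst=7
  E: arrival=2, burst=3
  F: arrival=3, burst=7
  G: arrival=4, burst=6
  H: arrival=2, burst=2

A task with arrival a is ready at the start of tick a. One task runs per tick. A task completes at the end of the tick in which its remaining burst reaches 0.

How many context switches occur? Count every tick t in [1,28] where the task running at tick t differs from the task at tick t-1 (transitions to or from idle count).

t=0: queue=[C] q_used=0 → run C
t=1: queue=[C] q_used=1 → run C
t=2: queue=[C,E,H] q_used=0 → run C
t=3: queue=[C,E,H,F] q_used=1 → run C
t=4: queue=[E,H,F,C,G] q_used=0 → run E
t=5: queue=[E,H,F,C,G] q_used=1 → run E
t=6: queue=[H,F,C,G,E] q_used=0 → run H
t=7: queue=[H,F,C,G,E] q_used=1 → run H
t=8: queue=[F,C,G,E] q_used=0 → run F
t=9: queue=[F,C,G,E] q_used=1 → run F
t=10: queue=[C,G,E,F] q_used=0 → run C
t=11: queue=[C,G,E,F] q_used=1 → run C
t=12: queue=[G,E,F,C] q_used=0 → run G
t=13: queue=[G,E,F,C] q_used=1 → run G
t=14: queue=[E,F,C,G] q_used=0 → run E
t=15: queue=[F,C,G] q_used=0 → run F
t=16: queue=[F,C,G] q_used=1 → run F
t=17: queue=[C,G,F] q_used=0 → run C
t=18: queue=[G,F] q_used=0 → run G
t=19: queue=[G,F] q_used=1 → run G
t=20: queue=[F,G] q_used=0 → run F
t=21: queue=[F,G] q_used=1 → run F
t=22: queue=[G,F] q_used=0 → run G
t=23: queue=[G,F] q_used=1 → run G
t=24: queue=[F] q_used=0 → run F
t=25: (idle)
t=26: (idle)
t=27: (idle)
t=28: (idle)

context switches = 13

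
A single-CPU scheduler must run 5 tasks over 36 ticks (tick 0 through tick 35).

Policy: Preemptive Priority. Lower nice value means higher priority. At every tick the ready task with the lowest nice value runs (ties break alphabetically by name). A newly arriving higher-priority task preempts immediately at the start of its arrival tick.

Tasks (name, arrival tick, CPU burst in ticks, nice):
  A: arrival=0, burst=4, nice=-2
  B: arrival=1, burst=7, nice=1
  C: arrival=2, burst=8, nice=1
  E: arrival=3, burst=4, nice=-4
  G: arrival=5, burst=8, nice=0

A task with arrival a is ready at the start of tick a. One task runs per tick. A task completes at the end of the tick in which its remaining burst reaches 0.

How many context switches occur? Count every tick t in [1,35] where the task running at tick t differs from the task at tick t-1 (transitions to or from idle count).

t=0: ready={A} → run A
t=1: ready={A,B} → run A
t=2: ready={A,B,C} → run A
t=3: ready={A,B,C,E} → run E
t=4: ready={A,B,C,E} → run E
t=5: ready={A,B,C,E,G} → run E
t=6: ready={A,B,C,E,G} → run E
t=7: ready={A,B,C,G} → run A
t=8: ready={B,C,G} → run G
t=9: ready={B,C,G} → run G
t=10: ready={B,C,G} → run G
t=11: ready={B,C,G} → run G
t=12: ready={B,C,G} → run G
t=13: ready={B,C,G} → run G
t=14: ready={B,C,G} → run G
t=15: ready={B,C,G} → run G
t=16: ready={B,C} → run B
t=17: ready={B,C} → run B
t=18: ready={B,C} → run B
t=19: ready={B,C} → run B
t=20: ready={B,C} → run B
t=21: ready={B,C} → run B
t=22: ready={B,C} → run B
t=23: ready={C} → run C
t=24: ready={C} → run C
t=25: ready={C} → run C
t=26: ready={C} → run C
t=27: ready={C} → run C
t=28: ready={C} → run C
t=29: ready={C} → run C
t=30: ready={C} → run C
t=31: (idle)
t=32: (idle)
t=33: (idle)
t=34: (idle)
t=35: (idle)

context switches = 6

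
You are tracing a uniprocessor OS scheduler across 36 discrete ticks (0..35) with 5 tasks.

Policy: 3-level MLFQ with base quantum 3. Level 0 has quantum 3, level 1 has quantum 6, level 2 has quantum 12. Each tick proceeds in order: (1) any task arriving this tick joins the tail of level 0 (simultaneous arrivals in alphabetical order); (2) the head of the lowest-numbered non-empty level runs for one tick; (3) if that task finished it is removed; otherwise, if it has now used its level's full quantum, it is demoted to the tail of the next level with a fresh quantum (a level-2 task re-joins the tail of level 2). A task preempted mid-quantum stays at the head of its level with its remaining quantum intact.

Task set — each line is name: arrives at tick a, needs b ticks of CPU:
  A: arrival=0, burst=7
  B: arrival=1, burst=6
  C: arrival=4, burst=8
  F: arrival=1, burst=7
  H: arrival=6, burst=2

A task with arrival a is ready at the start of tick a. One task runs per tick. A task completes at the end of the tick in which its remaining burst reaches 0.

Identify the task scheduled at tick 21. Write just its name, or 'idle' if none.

t=0: L0/L1/L2 = A/-/- → run A
t=1: L0/L1/L2 = ABF/-/- → run A
t=2: L0/L1/L2 = ABF/-/- → run A
t=3: L0/L1/L2 = BF/A/- → run B
t=4: L0/L1/L2 = BFC/A/- → run B
t=5: L0/L1/L2 = BFC/A/- → run B
t=6: L0/L1/L2 = FCH/AB/- → run F
t=7: L0/L1/L2 = FCH/AB/- → run F
t=8: L0/L1/L2 = FCH/AB/- → run F
t=9: L0/L1/L2 = CH/ABF/- → run C
t=10: L0/L1/L2 = CH/ABF/- → run C
t=11: L0/L1/L2 = CH/ABF/- → run C
t=12: L0/L1/L2 = H/ABFC/- → run H
t=13: L0/L1/L2 = H/ABFC/- → run H
t=14: L0/L1/L2 = -/ABFC/- → run A
t=15: L0/L1/L2 = -/ABFC/- → run A
t=16: L0/L1/L2 = -/ABFC/- → run A
t=17: L0/L1/L2 = -/ABFC/- → run A
t=18: L0/L1/L2 = -/BFC/- → run B
t=19: L0/L1/L2 = -/BFC/- → run B
t=20: L0/L1/L2 = -/BFC/- → run B
t=21: L0/L1/L2 = -/FC/- → run F
t=22: L0/L1/L2 = -/FC/- → run F
t=23: L0/L1/L2 = -/FC/- → run F
t=24: L0/L1/L2 = -/FC/- → run F
t=25: L0/L1/L2 = -/C/- → run C
t=26: L0/L1/L2 = -/C/- → run C
t=27: L0/L1/L2 = -/C/- → run C
t=28: L0/L1/L2 = -/C/- → run C
t=29: L0/L1/L2 = -/C/- → run C
t=30: (idle)
t=31: (idle)
t=32: (idle)
t=33: (idle)
t=34: (idle)
t=35: (idle)

running at tick 21 = F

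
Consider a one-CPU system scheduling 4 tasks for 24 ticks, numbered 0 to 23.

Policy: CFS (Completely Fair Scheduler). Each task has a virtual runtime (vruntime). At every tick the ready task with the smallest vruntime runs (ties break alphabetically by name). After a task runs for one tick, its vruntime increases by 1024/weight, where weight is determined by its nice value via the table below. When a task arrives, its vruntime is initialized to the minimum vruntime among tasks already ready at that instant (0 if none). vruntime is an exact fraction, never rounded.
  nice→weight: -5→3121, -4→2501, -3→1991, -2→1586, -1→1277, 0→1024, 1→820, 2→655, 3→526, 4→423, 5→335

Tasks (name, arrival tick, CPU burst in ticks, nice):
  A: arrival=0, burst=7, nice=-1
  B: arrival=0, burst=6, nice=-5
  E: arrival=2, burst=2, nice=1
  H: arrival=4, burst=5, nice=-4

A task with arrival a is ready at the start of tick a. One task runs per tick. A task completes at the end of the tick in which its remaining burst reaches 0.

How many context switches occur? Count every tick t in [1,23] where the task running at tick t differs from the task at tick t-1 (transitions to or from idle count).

t=0: vr[A=0 B=0] → run A
t=1: vr[A=1024/1277 B=0] → run B
t=2: vr[A=1024/1277 B=1024/3121 E=1024/3121] → run B
t=3: vr[A=1024/1277 B=2048/3121 E=1024/3121] → run E
t=4: vr[A=1024/1277 B=2048/3121 E=1008896/639805 H=2048/3121] → run B
t=5: vr[A=1024/1277 B=3072/3121 E=1008896/639805 H=2048/3121] → run H
t=6: vr[A=1024/1277 B=3072/3121 E=1008896/639805 H=8317952/7805621] → run A
t=7: vr[A=2048/1277 B=3072/3121 E=1008896/639805 H=8317952/7805621] → run B
t=8: vr[A=2048/1277 B=4096/3121 E=1008896/639805 H=8317952/7805621] → run H
t=9: vr[A=2048/1277 B=4096/3121 E=1008896/639805 H=11513856/7805621] → run B
t=10: vr[A=2048/1277 B=5120/3121 E=1008896/639805 H=11513856/7805621] → run H
t=11: vr[A=2048/1277 B=5120/3121 E=1008896/639805 H=14709760/7805621] → run E
t=12: vr[A=2048/1277 B=5120/3121 H=14709760/7805621] → run A
t=13: vr[A=3072/1277 B=5120/3121 H=14709760/7805621] → run B
t=14: vr[A=3072/1277 H=14709760/7805621] → run H
t=15: vr[A=3072/1277 H=17905664/7805621] → run H
t=16: vr[A=3072/1277] → run A
t=17: vr[A=4096/1277] → run A
t=18: vr[A=5120/1277] → run A
t=19: vr[A=6144/1277] → run A
t=20: (idle)
t=21: (idle)
t=22: (idle)
t=23: (idle)

context switches = 15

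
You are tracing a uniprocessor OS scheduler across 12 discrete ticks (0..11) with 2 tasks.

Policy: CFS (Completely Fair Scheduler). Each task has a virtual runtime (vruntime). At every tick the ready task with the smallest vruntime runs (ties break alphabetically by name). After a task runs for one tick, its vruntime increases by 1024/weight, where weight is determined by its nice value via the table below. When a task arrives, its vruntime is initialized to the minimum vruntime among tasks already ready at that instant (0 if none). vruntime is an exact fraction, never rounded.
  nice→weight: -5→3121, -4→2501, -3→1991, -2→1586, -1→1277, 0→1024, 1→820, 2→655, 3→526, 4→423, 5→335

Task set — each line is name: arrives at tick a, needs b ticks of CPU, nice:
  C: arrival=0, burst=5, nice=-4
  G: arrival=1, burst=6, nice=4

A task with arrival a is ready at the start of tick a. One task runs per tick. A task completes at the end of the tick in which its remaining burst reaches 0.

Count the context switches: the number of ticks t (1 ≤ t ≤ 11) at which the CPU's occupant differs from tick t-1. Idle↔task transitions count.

context switches = 4

t=0: vr[C=0] → run C
t=1: vr[C=1024/2501 G=1024/2501] → run C
t=2: vr[C=2048/2501 G=1024/2501] → run G
t=3: vr[C=2048/2501 G=2994176/1057923] → run C
t=4: vr[C=3072/2501 G=2994176/1057923] → run C
t=5: vr[C=4096/2501 G=2994176/1057923] → run C
t=6: vr[G=2994176/1057923] → run G
t=7: vr[G=5555200/1057923] → run G
t=8: vr[G=2705408/352641] → run G
t=9: vr[G=10677248/1057923] → run G
t=10: vr[G=13238272/1057923] → run G
t=11: (idle)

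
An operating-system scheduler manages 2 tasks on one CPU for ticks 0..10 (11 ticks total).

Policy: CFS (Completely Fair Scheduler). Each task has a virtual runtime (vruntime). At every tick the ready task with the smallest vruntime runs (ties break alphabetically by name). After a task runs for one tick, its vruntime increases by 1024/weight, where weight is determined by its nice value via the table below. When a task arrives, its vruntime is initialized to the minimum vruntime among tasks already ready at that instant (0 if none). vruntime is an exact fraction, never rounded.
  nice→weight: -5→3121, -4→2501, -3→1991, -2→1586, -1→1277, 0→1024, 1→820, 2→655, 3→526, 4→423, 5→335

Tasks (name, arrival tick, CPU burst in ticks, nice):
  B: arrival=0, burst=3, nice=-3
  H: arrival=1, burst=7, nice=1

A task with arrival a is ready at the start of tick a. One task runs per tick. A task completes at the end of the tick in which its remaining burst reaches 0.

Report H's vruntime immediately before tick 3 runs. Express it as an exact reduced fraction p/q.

vruntime(H, start of tick 3) = 719616/408155

t=0: vr[B=0] → run B
t=1: vr[B=1024/1991 H=1024/1991] → run B
t=2: vr[B=2048/1991 H=1024/1991] → run H
t=3: vr[B=2048/1991 H=719616/408155] → run B
t=4: vr[H=719616/408155] → run H
t=5: vr[H=1229312/408155] → run H
t=6: vr[H=1739008/408155] → run H
t=7: vr[H=2248704/408155] → run H
t=8: vr[H=551680/81631] → run H
t=9: vr[H=3268096/408155] → run H
t=10: (idle)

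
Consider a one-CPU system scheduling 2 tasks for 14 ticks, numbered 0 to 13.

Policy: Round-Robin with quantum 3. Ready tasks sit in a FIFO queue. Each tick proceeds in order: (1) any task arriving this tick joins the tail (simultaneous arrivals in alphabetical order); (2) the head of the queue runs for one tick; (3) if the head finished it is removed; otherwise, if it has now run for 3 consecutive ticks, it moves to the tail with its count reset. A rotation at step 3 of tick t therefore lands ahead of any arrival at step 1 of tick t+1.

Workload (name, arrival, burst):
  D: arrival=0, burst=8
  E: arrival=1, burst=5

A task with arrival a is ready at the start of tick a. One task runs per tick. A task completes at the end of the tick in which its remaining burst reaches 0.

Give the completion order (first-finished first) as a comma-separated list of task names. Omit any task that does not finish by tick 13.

completion order = E, D

t=0: queue=[D] q_used=0 → run D
t=1: queue=[D,E] q_used=1 → run D
t=2: queue=[D,E] q_used=2 → run D
t=3: queue=[E,D] q_used=0 → run E
t=4: queue=[E,D] q_used=1 → run E
t=5: queue=[E,D] q_used=2 → run E
t=6: queue=[D,E] q_used=0 → run D
t=7: queue=[D,E] q_used=1 → run D
t=8: queue=[D,E] q_used=2 → run D
t=9: queue=[E,D] q_used=0 → run E
t=10: queue=[E,D] q_used=1 → run E
t=11: queue=[D] q_used=0 → run D
t=12: queue=[D] q_used=1 → run D
t=13: (idle)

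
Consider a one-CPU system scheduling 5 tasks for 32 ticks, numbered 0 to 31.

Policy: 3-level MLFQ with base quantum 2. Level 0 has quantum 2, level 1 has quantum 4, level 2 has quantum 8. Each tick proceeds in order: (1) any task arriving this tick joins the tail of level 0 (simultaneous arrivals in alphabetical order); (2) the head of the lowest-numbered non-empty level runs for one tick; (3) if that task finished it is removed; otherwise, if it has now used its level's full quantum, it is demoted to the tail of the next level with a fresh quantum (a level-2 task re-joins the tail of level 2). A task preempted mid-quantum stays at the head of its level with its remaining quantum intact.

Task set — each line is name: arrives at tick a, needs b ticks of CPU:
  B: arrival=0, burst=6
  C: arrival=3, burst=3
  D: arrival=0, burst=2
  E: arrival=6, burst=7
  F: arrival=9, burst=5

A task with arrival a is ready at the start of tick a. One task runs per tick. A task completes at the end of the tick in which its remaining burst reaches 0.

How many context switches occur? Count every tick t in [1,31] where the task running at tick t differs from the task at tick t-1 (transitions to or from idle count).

t=0: L0/L1/L2 = BD/-/- → run B
t=1: L0/L1/L2 = BD/-/- → run B
t=2: L0/L1/L2 = D/B/- → run D
t=3: L0/L1/L2 = DC/B/- → run D
t=4: L0/L1/L2 = C/B/- → run C
t=5: L0/L1/L2 = C/B/- → run C
t=6: L0/L1/L2 = E/BC/- → run E
t=7: L0/L1/L2 = E/BC/- → run E
t=8: L0/L1/L2 = -/BCE/- → run B
t=9: L0/L1/L2 = F/BCE/- → run F
t=10: L0/L1/L2 = F/BCE/- → run F
t=11: L0/L1/L2 = -/BCEF/- → run B
t=12: L0/L1/L2 = -/BCEF/- → run B
t=13: L0/L1/L2 = -/BCEF/- → run B
t=14: L0/L1/L2 = -/CEF/- → run C
t=15: L0/L1/L2 = -/EF/- → run E
t=16: L0/L1/L2 = -/EF/- → run E
t=17: L0/L1/L2 = -/EF/- → run E
t=18: L0/L1/L2 = -/EF/- → run E
t=19: L0/L1/L2 = -/F/E → run F
t=20: L0/L1/L2 = -/F/E → run F
t=21: L0/L1/L2 = -/F/E → run F
t=22: L0/L1/L2 = -/-/E → run E
t=23: (idle)
t=24: (idle)
t=25: (idle)
t=26: (idle)
t=27: (idle)
t=28: (idle)
t=29: (idle)
t=30: (idle)
t=31: (idle)

context switches = 11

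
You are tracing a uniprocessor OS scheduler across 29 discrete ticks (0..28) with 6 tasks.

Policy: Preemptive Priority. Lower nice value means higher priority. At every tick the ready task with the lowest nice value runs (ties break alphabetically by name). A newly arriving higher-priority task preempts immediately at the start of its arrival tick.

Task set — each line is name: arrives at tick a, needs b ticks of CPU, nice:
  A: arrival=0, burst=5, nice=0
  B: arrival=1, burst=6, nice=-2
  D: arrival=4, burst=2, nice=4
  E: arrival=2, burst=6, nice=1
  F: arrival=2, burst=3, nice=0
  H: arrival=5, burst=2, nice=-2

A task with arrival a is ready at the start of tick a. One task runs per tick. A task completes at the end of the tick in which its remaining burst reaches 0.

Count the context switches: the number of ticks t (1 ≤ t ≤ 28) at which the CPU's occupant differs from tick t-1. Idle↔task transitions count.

t=0: ready={A} → run A
t=1: ready={A,B} → run B
t=2: ready={A,B,E,F} → run B
t=3: ready={A,B,E,F} → run B
t=4: ready={A,B,D,E,F} → run B
t=5: ready={A,B,D,E,F,H} → run B
t=6: ready={A,B,D,E,F,H} → run B
t=7: ready={A,D,E,F,H} → run H
t=8: ready={A,D,E,F,H} → run H
t=9: ready={A,D,E,F} → run A
t=10: ready={A,D,E,F} → run A
t=11: ready={A,D,E,F} → run A
t=12: ready={A,D,E,F} → run A
t=13: ready={D,E,F} → run F
t=14: ready={D,E,F} → run F
t=15: ready={D,E,F} → run F
t=16: ready={D,E} → run E
t=17: ready={D,E} → run E
t=18: ready={D,E} → run E
t=19: ready={D,E} → run E
t=20: ready={D,E} → run E
t=21: ready={D,E} → run E
t=22: ready={D} → run D
t=23: ready={D} → run D
t=24: (idle)
t=25: (idle)
t=26: (idle)
t=27: (idle)
t=28: (idle)

context switches = 7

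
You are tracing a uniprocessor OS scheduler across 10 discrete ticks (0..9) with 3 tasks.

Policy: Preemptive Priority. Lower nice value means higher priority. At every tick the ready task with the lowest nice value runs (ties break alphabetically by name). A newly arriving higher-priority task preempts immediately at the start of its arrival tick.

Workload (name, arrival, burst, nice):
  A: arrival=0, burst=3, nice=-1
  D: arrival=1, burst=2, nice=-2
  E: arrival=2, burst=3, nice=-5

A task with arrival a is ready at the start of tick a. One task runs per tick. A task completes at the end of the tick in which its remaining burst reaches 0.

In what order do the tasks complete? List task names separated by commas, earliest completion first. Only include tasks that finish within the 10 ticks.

t=0: ready={A} → run A
t=1: ready={A,D} → run D
t=2: ready={A,D,E} → run E
t=3: ready={A,D,E} → run E
t=4: ready={A,D,E} → run E
t=5: ready={A,D} → run D
t=6: ready={A} → run A
t=7: ready={A} → run A
t=8: (idle)
t=9: (idle)

completion order = E, D, A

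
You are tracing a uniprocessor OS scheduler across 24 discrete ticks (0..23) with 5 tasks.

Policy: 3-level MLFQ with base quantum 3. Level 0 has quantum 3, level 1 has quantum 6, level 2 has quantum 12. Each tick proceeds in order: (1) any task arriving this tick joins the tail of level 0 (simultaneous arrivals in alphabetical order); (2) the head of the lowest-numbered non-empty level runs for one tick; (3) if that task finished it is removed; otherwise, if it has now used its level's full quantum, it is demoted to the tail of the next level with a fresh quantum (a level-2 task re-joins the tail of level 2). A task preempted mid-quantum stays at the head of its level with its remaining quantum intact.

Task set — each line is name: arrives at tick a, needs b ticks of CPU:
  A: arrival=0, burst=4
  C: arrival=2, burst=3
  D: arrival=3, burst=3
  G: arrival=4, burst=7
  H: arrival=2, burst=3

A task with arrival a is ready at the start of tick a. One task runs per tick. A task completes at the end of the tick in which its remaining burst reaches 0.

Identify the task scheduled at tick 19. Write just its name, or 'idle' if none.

t=0: L0/L1/L2 = A/-/- → run A
t=1: L0/L1/L2 = A/-/- → run A
t=2: L0/L1/L2 = ACH/-/- → run A
t=3: L0/L1/L2 = CHD/A/- → run C
t=4: L0/L1/L2 = CHDG/A/- → run C
t=5: L0/L1/L2 = CHDG/A/- → run C
t=6: L0/L1/L2 = HDG/A/- → run H
t=7: L0/L1/L2 = HDG/A/- → run H
t=8: L0/L1/L2 = HDG/A/- → run H
t=9: L0/L1/L2 = DG/A/- → run D
t=10: L0/L1/L2 = DG/A/- → run D
t=11: L0/L1/L2 = DG/A/- → run D
t=12: L0/L1/L2 = G/A/- → run G
t=13: L0/L1/L2 = G/A/- → run G
t=14: L0/L1/L2 = G/A/- → run G
t=15: L0/L1/L2 = -/AG/- → run A
t=16: L0/L1/L2 = -/G/- → run G
t=17: L0/L1/L2 = -/G/- → run G
t=18: L0/L1/L2 = -/G/- → run G
t=19: L0/L1/L2 = -/G/- → run G
t=20: (idle)
t=21: (idle)
t=22: (idle)
t=23: (idle)

running at tick 19 = G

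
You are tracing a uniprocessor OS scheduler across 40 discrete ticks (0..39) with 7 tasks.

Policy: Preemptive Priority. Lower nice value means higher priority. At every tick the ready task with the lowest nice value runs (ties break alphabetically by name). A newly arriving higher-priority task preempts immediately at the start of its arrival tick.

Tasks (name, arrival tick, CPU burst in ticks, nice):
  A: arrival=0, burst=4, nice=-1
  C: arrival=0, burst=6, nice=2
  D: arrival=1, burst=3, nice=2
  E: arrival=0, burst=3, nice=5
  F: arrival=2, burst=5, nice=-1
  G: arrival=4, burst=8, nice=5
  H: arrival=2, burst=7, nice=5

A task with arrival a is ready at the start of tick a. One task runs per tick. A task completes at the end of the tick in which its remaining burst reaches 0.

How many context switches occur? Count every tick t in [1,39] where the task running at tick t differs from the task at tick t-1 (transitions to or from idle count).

t=0: ready={A,C,E} → run A
t=1: ready={A,C,D,E} → run A
t=2: ready={A,C,D,E,F,H} → run A
t=3: ready={A,C,D,E,F,H} → run A
t=4: ready={C,D,E,F,G,H} → run F
t=5: ready={C,D,E,F,G,H} → run F
t=6: ready={C,D,E,F,G,H} → run F
t=7: ready={C,D,E,F,G,H} → run F
t=8: ready={C,D,E,F,G,H} → run F
t=9: ready={C,D,E,G,H} → run C
t=10: ready={C,D,E,G,H} → run C
t=11: ready={C,D,E,G,H} → run C
t=12: ready={C,D,E,G,H} → run C
t=13: ready={C,D,E,G,H} → run C
t=14: ready={C,D,E,G,H} → run C
t=15: ready={D,E,G,H} → run D
t=16: ready={D,E,G,H} → run D
t=17: ready={D,E,G,H} → run D
t=18: ready={E,G,H} → run E
t=19: ready={E,G,H} → run E
t=20: ready={E,G,H} → run E
t=21: ready={G,H} → run G
t=22: ready={G,H} → run G
t=23: ready={G,H} → run G
t=24: ready={G,H} → run G
t=25: ready={G,H} → run G
t=26: ready={G,H} → run G
t=27: ready={G,H} → run G
t=28: ready={G,H} → run G
t=29: ready={H} → run H
t=30: ready={H} → run H
t=31: ready={H} → run H
t=32: ready={H} → run H
t=33: ready={H} → run H
t=34: ready={H} → run H
t=35: ready={H} → run H
t=36: (idle)
t=37: (idle)
t=38: (idle)
t=39: (idle)

context switches = 7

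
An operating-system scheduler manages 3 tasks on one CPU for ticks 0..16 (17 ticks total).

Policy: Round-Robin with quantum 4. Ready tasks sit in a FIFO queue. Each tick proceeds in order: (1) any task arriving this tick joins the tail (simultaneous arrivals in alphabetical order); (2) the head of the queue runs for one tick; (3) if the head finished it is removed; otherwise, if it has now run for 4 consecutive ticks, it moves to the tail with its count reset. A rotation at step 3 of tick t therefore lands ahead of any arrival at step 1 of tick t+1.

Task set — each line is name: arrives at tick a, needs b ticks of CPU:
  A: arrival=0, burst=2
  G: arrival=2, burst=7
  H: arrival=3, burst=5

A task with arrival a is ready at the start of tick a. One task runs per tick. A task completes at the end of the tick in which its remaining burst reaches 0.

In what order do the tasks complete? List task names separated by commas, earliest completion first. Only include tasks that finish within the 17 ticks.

completion order = A, G, H

t=0: queue=[A] q_used=0 → run A
t=1: queue=[A] q_used=1 → run A
t=2: queue=[G] q_used=0 → run G
t=3: queue=[G,H] q_used=1 → run G
t=4: queue=[G,H] q_used=2 → run G
t=5: queue=[G,H] q_used=3 → run G
t=6: queue=[H,G] q_used=0 → run H
t=7: queue=[H,G] q_used=1 → run H
t=8: queue=[H,G] q_used=2 → run H
t=9: queue=[H,G] q_used=3 → run H
t=10: queue=[G,H] q_used=0 → run G
t=11: queue=[G,H] q_used=1 → run G
t=12: queue=[G,H] q_used=2 → run G
t=13: queue=[H] q_used=0 → run H
t=14: (idle)
t=15: (idle)
t=16: (idle)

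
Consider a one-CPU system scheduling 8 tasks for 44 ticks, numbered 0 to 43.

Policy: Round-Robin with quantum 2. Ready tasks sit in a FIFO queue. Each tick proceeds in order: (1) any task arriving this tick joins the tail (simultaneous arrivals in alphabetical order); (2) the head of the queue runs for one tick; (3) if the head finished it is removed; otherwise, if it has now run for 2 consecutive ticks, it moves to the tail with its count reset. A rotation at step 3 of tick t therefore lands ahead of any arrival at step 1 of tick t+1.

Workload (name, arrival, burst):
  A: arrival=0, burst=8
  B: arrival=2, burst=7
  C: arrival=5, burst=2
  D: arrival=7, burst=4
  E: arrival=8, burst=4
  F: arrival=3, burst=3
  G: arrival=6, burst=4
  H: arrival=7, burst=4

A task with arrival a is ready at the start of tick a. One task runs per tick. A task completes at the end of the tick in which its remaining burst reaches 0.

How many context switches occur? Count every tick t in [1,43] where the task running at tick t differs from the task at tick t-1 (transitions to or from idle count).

t=0: queue=[A] q_used=0 → run A
t=1: queue=[A] q_used=1 → run A
t=2: queue=[A,B] q_used=0 → run A
t=3: queue=[A,B,F] q_used=1 → run A
t=4: queue=[B,F,A] q_used=0 → run B
t=5: queue=[B,F,A,C] q_used=1 → run B
t=6: queue=[F,A,C,B,G] q_used=0 → run F
t=7: queue=[F,A,C,B,G,D,H] q_used=1 → run F
t=8: queue=[A,C,B,G,D,H,F,E] q_used=0 → run A
t=9: queue=[A,C,B,G,D,H,F,E] q_used=1 → run A
t=10: queue=[C,B,G,D,H,F,E,A] q_used=0 → run C
t=11: queue=[C,B,G,D,H,F,E,A] q_used=1 → run C
t=12: queue=[B,G,D,H,F,E,A] q_used=0 → run B
t=13: queue=[B,G,D,H,F,E,A] q_used=1 → run B
t=14: queue=[G,D,H,F,E,A,B] q_used=0 → run G
t=15: queue=[G,D,H,F,E,A,B] q_used=1 → run G
t=16: queue=[D,H,F,E,A,B,G] q_used=0 → run D
t=17: queue=[D,H,F,E,A,B,G] q_used=1 → run D
t=18: queue=[H,F,E,A,B,G,D] q_used=0 → run H
t=19: queue=[H,F,E,A,B,G,D] q_used=1 → run H
t=20: queue=[F,E,A,B,G,D,H] q_used=0 → run F
t=21: queue=[E,A,B,G,D,H] q_used=0 → run E
t=22: queue=[E,A,B,G,D,H] q_used=1 → run E
t=23: queue=[A,B,G,D,H,E] q_used=0 → run A
t=24: queue=[A,B,G,D,H,E] q_used=1 → run A
t=25: queue=[B,G,D,H,E] q_used=0 → run B
t=26: queue=[B,G,D,H,E] q_used=1 → run B
t=27: queue=[G,D,H,E,B] q_used=0 → run G
t=28: queue=[G,D,H,E,B] q_used=1 → run G
t=29: queue=[D,H,E,B] q_used=0 → run D
t=30: queue=[D,H,E,B] q_used=1 → run D
t=31: queue=[H,E,B] q_used=0 → run H
t=32: queue=[H,E,B] q_used=1 → run H
t=33: queue=[E,B] q_used=0 → run E
t=34: queue=[E,B] q_used=1 → run E
t=35: queue=[B] q_used=0 → run B
t=36: (idle)
t=37: (idle)
t=38: (idle)
t=39: (idle)
t=40: (idle)
t=41: (idle)
t=42: (idle)
t=43: (idle)

context switches = 18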